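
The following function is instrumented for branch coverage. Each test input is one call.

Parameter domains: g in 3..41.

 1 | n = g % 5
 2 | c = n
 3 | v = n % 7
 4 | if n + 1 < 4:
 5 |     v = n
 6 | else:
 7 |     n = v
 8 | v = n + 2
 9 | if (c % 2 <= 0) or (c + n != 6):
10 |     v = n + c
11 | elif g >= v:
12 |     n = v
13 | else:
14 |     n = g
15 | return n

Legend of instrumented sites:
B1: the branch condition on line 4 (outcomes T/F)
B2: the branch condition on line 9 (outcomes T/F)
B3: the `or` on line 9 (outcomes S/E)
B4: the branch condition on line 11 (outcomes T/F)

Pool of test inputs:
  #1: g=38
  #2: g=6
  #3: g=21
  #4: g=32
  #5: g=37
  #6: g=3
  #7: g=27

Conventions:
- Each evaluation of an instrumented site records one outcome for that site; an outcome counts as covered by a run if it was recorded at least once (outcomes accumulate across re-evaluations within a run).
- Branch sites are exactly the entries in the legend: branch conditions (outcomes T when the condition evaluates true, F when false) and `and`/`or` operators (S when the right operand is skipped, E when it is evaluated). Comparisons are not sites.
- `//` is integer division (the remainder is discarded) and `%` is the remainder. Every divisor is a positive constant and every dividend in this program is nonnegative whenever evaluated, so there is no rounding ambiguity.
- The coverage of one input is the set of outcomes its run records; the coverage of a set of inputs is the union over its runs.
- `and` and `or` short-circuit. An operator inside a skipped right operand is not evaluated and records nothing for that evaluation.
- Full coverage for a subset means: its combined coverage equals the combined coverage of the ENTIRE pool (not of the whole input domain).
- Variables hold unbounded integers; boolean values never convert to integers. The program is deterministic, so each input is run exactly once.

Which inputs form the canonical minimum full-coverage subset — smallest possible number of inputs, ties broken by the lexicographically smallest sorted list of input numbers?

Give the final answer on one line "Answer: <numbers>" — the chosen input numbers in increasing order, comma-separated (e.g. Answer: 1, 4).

input #1, g=38: outcomes B1=F, B2=F, B3=E, B4=T
input #2, g=6: outcomes B1=T, B2=T, B3=E
input #3, g=21: outcomes B1=T, B2=T, B3=E
input #4, g=32: outcomes B1=T, B2=T, B3=S
input #5, g=37: outcomes B1=T, B2=T, B3=S
input #6, g=3: outcomes B1=F, B2=F, B3=E, B4=F
input #7, g=27: outcomes B1=T, B2=T, B3=S
pool-wide coverage (8 outcomes): B1=T, B1=F, B2=T, B2=F, B3=S, B3=E, B4=T, B4=F
checked all size-1 subsets: none covers 8 outcomes (max 4/8)
checked all size-2 subsets: none covers 8 outcomes (max 7/8)
inputs {1, 4, 6} (size 3) cover everything; no size-3 subset with a lexicographically smaller index list covers all 8

Answer: 1, 4, 6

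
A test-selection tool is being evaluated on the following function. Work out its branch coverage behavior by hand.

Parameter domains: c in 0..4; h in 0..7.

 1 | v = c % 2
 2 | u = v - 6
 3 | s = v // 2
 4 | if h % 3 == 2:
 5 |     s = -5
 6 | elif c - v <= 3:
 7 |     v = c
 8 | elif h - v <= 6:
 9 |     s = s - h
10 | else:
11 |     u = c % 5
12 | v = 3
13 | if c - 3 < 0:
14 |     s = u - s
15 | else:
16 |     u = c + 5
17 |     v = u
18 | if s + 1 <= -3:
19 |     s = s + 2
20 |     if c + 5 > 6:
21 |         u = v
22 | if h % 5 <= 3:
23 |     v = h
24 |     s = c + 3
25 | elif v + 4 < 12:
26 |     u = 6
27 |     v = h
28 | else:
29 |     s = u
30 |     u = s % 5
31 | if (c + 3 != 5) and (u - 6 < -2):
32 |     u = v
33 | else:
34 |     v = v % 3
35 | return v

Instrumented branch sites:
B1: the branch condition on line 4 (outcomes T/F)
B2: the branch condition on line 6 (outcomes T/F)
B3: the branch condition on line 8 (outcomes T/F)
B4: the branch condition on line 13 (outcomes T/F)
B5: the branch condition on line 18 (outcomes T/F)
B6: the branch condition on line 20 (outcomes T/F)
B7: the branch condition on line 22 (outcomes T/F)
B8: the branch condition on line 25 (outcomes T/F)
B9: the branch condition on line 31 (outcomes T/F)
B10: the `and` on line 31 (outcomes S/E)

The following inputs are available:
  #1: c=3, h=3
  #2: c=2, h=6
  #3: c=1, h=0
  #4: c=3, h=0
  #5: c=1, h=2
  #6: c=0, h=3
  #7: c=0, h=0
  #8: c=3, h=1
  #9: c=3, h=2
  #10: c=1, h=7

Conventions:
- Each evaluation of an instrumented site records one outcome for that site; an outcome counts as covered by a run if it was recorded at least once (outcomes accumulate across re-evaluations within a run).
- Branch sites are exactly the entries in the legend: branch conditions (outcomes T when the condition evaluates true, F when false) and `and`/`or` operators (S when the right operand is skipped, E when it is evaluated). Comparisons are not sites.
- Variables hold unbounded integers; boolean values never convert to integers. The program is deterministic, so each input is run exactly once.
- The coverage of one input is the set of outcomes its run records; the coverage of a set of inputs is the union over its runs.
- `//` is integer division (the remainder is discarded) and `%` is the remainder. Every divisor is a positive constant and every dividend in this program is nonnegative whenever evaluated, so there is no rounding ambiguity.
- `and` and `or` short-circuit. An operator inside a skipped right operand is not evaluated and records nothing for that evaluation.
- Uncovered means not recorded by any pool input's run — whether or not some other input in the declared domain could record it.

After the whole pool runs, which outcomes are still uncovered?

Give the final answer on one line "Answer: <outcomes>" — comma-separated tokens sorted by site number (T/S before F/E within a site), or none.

run #1 (c=3, h=3) records B1=F, B2=T, B4=F, B5=F, B7=T, B9=F, B10=E
run #2 (c=2, h=6) records B1=F, B2=T, B4=T, B5=T, B6=T, B7=T, B9=F, B10=S
run #3 (c=1, h=0) records B1=F, B2=T, B4=T, B5=T, B6=F, B7=T, B9=T, B10=E
run #4 (c=3, h=0) records B1=F, B2=T, B4=F, B5=F, B7=T, B9=F, B10=E
run #5 (c=1, h=2) records B1=T, B4=T, B5=F, B7=T, B9=T, B10=E
run #6 (c=0, h=3) records B1=F, B2=T, B4=T, B5=T, B6=F, B7=T, B9=T, B10=E
run #7 (c=0, h=0) records B1=F, B2=T, B4=T, B5=T, B6=F, B7=T, B9=T, B10=E
run #8 (c=3, h=1) records B1=F, B2=T, B4=F, B5=F, B7=T, B9=F, B10=E
run #9 (c=3, h=2) records B1=T, B4=F, B5=T, B6=T, B7=T, B9=F, B10=E
run #10 (c=1, h=7) records B1=F, B2=T, B4=T, B5=T, B6=F, B7=T, B9=T, B10=E
union over the pool: B1=T, B1=F, B2=T, B4=T, B4=F, B5=T, B5=F, B6=T, B6=F, B7=T, B9=T, B9=F, B10=S, B10=E
uncovered (6 of 20): B2=F, B3=T, B3=F, B7=F, B8=T, B8=F

Answer: B2=F, B3=T, B3=F, B7=F, B8=T, B8=F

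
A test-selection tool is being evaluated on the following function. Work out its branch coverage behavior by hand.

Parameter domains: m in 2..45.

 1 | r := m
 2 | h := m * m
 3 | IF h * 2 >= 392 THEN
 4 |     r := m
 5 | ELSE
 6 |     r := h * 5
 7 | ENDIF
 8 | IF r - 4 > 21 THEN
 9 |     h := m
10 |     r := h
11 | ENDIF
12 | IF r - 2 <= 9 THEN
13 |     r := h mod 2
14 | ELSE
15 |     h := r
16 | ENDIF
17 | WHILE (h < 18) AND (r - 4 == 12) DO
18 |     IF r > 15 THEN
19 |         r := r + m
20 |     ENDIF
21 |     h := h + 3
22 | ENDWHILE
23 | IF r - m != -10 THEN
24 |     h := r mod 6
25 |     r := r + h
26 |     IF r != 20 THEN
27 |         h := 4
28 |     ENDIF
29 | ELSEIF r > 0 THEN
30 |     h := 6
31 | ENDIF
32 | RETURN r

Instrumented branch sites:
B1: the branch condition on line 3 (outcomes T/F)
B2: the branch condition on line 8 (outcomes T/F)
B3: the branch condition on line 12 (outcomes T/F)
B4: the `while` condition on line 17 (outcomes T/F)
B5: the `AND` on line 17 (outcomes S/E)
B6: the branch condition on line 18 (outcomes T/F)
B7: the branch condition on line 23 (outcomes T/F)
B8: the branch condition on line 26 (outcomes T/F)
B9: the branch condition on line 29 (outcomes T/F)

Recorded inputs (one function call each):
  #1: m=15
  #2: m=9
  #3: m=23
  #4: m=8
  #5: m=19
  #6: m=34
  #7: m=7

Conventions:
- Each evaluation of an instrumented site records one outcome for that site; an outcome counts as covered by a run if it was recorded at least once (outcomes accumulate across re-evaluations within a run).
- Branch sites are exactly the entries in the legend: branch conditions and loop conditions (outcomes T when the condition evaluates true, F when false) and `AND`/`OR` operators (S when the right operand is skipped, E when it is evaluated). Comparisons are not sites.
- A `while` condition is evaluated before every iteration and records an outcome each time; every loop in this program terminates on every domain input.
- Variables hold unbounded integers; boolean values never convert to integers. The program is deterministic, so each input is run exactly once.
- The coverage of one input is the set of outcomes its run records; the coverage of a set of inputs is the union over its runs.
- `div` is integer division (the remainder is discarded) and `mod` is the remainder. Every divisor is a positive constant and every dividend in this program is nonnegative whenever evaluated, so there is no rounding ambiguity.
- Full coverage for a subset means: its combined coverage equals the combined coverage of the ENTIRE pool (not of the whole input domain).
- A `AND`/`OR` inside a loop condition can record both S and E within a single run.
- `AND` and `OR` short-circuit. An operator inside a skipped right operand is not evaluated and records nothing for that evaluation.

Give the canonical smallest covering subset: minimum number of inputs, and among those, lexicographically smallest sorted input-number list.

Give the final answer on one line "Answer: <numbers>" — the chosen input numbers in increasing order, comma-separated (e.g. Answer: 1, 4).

input #1, m=15: events B1->T, B2->F, B3->F, B5->E, B4->F, B7->T, B8->T; outcomes B1=T, B2=F, B3=F, B4=F, B5=E, B7=T, B8=T
input #2, m=9: events B1->F, B2->T, B3->T, B5->E, B4->F, B7->T, B8->T; outcomes B1=F, B2=T, B3=T, B4=F, B5=E, B7=T, B8=T
input #3, m=23: events B1->T, B2->F, B3->F, B5->S, B4->F, B7->T, B8->T; outcomes B1=T, B2=F, B3=F, B4=F, B5=S, B7=T, B8=T
input #4, m=8: events B1->F, B2->T, B3->T, B5->E, B4->F, B7->T, B8->T; outcomes B1=F, B2=T, B3=T, B4=F, B5=E, B7=T, B8=T
input #5, m=19: events B1->T, B2->F, B3->F, B5->S, B4->F, B7->T, B8->F; outcomes B1=T, B2=F, B3=F, B4=F, B5=S, B7=T, B8=F
input #6, m=34: events B1->T, B2->T, B3->F, B5->S, B4->F, B7->T, B8->T; outcomes B1=T, B2=T, B3=F, B4=F, B5=S, B7=T, B8=T
input #7, m=7: events B1->F, B2->T, B3->T, B5->E, B4->F, B7->T, B8->T; outcomes B1=F, B2=T, B3=T, B4=F, B5=E, B7=T, B8=T
pool-wide coverage (12 outcomes): B1=T, B1=F, B2=T, B2=F, B3=T, B3=F, B4=F, B5=S, B5=E, B7=T, B8=T, B8=F
no size-1 subset reaches all 12 outcomes (best union: 7/12)
inputs {2, 5} (size 2) cover everything; no size-2 subset with a lexicographically smaller index list covers all 12

Answer: 2, 5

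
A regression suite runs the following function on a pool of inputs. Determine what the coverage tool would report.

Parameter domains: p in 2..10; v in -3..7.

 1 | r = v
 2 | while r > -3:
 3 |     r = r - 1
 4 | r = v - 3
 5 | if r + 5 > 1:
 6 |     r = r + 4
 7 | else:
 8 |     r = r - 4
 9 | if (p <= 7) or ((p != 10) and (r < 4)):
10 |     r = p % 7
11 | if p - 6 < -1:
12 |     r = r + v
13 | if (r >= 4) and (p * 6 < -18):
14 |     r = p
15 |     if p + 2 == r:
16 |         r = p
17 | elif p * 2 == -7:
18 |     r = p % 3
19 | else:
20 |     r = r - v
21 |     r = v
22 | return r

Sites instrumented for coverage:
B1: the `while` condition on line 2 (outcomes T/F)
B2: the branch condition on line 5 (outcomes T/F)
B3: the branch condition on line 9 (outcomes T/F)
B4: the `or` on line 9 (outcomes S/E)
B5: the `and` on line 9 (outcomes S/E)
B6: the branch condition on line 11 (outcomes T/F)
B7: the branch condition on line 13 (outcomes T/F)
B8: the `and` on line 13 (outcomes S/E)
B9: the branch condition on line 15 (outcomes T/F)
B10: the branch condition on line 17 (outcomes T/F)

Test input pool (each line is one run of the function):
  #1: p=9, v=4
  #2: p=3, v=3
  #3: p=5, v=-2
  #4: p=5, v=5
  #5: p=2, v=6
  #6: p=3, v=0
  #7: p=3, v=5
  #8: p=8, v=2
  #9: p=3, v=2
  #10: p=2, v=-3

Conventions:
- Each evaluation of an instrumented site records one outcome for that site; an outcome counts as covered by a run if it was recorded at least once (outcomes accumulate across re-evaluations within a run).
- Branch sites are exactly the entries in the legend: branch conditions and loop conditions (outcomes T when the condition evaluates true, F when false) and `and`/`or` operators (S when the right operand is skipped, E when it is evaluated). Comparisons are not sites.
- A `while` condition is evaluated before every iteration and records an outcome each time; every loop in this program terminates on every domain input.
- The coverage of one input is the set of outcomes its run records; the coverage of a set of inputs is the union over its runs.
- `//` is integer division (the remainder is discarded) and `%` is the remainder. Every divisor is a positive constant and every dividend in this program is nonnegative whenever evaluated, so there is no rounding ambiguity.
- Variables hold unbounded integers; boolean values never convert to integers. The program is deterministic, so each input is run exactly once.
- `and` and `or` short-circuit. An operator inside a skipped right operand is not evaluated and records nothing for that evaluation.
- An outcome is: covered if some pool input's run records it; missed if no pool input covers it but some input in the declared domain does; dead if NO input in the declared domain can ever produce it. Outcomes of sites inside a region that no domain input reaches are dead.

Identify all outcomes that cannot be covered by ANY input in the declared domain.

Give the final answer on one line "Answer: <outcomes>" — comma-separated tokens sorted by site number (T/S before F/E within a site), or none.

running all 99 domain inputs and tallying outcomes:
  B7=T: never recorded by any domain input -> dead
  B9=T: never recorded by any domain input -> dead
  B9=F: never recorded by any domain input -> dead
  B10=T: never recorded by any domain input -> dead
  reachable outcomes have witnesses, e.g. B1=T (e.g. p=2, v=-2), B1=F (e.g. p=2, v=-3), B2=T (e.g. p=2, v=0), B2=F (e.g. p=2, v=-3)

Answer: B7=T, B9=T, B9=F, B10=T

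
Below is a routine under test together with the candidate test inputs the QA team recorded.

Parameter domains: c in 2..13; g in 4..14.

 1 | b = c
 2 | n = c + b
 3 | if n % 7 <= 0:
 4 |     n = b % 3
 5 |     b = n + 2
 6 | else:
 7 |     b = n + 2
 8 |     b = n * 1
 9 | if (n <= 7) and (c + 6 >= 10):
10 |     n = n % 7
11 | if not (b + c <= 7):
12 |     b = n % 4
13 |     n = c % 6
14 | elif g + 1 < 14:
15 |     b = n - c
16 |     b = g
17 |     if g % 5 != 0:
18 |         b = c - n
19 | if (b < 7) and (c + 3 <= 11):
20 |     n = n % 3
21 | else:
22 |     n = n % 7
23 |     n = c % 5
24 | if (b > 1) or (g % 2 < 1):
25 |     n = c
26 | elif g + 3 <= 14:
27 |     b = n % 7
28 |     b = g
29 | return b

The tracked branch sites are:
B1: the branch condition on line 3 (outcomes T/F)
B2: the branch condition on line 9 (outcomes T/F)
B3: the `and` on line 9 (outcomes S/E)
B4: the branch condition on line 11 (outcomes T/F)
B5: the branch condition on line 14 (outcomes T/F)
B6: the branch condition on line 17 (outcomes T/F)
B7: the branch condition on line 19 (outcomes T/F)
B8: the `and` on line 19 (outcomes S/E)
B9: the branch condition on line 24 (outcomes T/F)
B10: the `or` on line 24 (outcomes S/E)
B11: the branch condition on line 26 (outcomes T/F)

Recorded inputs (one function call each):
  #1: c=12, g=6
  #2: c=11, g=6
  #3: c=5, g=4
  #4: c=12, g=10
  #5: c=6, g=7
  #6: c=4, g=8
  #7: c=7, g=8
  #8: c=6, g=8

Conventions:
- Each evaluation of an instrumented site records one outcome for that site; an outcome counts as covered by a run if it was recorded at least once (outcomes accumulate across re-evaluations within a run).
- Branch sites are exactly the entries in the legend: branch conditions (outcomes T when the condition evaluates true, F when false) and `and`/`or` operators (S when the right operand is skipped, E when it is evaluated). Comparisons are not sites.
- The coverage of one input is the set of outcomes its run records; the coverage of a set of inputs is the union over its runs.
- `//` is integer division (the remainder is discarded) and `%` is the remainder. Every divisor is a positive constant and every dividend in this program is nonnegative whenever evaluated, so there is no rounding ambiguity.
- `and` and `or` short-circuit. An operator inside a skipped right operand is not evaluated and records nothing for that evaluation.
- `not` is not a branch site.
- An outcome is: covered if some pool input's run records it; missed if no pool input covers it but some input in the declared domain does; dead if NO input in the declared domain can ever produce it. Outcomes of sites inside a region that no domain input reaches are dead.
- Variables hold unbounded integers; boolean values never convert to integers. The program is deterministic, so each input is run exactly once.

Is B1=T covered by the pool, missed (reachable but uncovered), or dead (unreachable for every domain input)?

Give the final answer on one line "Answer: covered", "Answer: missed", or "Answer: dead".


B1=T is recorded by pool input(s) 7 -> covered
Answer: covered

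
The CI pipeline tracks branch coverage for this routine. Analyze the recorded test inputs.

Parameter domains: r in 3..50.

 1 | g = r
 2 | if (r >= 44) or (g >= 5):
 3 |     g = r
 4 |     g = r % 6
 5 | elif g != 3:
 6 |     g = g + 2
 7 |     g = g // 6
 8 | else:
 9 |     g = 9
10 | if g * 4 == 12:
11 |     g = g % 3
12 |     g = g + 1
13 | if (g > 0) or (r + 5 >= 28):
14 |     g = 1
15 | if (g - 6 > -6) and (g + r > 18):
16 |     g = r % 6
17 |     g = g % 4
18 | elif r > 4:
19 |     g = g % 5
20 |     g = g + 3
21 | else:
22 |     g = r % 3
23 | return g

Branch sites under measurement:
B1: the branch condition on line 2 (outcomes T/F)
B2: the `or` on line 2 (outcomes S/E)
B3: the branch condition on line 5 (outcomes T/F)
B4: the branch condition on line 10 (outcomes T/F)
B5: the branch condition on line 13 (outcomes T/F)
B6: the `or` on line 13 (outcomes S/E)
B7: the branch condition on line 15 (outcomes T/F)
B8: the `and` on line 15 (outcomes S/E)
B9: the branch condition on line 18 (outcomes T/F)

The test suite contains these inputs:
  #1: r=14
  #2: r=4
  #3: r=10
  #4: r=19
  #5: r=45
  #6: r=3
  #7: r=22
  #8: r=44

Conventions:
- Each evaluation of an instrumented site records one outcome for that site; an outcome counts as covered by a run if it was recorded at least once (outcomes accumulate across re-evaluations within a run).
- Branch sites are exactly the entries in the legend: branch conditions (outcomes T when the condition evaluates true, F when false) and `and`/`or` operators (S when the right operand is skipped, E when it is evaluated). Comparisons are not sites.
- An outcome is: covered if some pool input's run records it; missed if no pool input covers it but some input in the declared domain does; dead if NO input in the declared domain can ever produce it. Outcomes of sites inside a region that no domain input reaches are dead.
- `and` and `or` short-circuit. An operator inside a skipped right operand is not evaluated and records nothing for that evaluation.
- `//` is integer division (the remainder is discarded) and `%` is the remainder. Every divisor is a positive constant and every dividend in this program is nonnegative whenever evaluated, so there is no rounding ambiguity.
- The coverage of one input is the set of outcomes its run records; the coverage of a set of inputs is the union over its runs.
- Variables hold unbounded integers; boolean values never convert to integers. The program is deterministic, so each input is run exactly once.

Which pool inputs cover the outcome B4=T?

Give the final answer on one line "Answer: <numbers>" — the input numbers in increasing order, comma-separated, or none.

input #1 (r=14): never hits B4=T
input #2 (r=4): never hits B4=T
input #3 (r=10): never hits B4=T
input #4 (r=19): never hits B4=T
input #5 (r=45): hits B4=T
input #6 (r=3): never hits B4=T
input #7 (r=22): never hits B4=T
input #8 (r=44): never hits B4=T

Answer: 5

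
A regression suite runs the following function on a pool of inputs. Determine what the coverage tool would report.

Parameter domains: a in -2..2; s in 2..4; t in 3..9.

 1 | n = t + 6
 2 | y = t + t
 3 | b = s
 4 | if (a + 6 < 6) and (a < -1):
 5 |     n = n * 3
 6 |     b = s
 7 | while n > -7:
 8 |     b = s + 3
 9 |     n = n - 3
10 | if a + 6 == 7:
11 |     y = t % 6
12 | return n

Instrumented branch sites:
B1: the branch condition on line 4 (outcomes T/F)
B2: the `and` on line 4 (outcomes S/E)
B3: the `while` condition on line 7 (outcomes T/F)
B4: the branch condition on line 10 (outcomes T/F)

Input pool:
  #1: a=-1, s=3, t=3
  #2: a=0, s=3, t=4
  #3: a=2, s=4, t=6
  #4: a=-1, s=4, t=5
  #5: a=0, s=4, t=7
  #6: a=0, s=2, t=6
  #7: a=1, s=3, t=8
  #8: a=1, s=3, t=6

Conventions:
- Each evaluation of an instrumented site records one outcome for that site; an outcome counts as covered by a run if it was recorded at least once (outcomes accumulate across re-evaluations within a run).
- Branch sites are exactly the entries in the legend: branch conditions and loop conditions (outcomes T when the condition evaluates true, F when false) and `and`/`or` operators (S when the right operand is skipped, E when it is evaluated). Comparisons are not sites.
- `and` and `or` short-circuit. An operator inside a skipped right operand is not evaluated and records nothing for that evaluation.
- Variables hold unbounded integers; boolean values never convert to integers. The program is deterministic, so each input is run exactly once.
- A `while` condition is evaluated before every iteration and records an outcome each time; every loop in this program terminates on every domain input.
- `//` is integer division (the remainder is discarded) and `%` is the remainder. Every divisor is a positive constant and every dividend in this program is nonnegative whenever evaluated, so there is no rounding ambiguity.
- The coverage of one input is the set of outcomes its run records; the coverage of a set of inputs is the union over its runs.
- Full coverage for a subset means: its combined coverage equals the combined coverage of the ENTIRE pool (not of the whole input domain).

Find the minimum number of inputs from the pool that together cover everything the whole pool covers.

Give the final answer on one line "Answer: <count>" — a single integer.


test 1 (a=-1, s=3, t=3) fires B2->E, B1->F, B3->T, B3->T, B3->T, B3->T, B3->T, B3->T, B3->F, B4->F; hits B1=F, B2=E, B3=T, B3=F, B4=F
test 2 (a=0, s=3, t=4) fires B2->S, B1->F, B3->T, B3->T, B3->T, B3->T, B3->T, B3->T, B3->F, B4->F; hits B1=F, B2=S, B3=T, B3=F, B4=F
test 3 (a=2, s=4, t=6) fires B2->S, B1->F, B3->T, B3->T, B3->T, B3->T, B3->T, B3->T, B3->T, B3->F, B4->F; hits B1=F, B2=S, B3=T, B3=F, B4=F
test 4 (a=-1, s=4, t=5) fires B2->E, B1->F, B3->T, B3->T, B3->T, B3->T, B3->T, B3->T, B3->F, B4->F; hits B1=F, B2=E, B3=T, B3=F, B4=F
test 5 (a=0, s=4, t=7) fires B2->S, B1->F, B3->T, B3->T, B3->T, B3->T, B3->T, B3->T, B3->T, B3->F, B4->F; hits B1=F, B2=S, B3=T, B3=F, B4=F
test 6 (a=0, s=2, t=6) fires B2->S, B1->F, B3->T, B3->T, B3->T, B3->T, B3->T, B3->T, B3->T, B3->F, B4->F; hits B1=F, B2=S, B3=T, B3=F, B4=F
test 7 (a=1, s=3, t=8) fires B2->S, B1->F, B3->T, B3->T, B3->T, B3->T, B3->T, B3->T, B3->T, B3->F, B4->T; hits B1=F, B2=S, B3=T, B3=F, B4=T
test 8 (a=1, s=3, t=6) fires B2->S, B1->F, B3->T, B3->T, B3->T, B3->T, B3->T, B3->T, B3->T, B3->F, B4->T; hits B1=F, B2=S, B3=T, B3=F, B4=T
the full pool covers 7 outcomes: B1=F, B2=S, B2=E, B3=T, B3=F, B4=T, B4=F
no size-1 subset reaches all 7 outcomes (best union: 5/7)
at size 2, {1, 7} reaches all 7 outcomes; every lexicographically earlier size-2 subset fails
Answer: 2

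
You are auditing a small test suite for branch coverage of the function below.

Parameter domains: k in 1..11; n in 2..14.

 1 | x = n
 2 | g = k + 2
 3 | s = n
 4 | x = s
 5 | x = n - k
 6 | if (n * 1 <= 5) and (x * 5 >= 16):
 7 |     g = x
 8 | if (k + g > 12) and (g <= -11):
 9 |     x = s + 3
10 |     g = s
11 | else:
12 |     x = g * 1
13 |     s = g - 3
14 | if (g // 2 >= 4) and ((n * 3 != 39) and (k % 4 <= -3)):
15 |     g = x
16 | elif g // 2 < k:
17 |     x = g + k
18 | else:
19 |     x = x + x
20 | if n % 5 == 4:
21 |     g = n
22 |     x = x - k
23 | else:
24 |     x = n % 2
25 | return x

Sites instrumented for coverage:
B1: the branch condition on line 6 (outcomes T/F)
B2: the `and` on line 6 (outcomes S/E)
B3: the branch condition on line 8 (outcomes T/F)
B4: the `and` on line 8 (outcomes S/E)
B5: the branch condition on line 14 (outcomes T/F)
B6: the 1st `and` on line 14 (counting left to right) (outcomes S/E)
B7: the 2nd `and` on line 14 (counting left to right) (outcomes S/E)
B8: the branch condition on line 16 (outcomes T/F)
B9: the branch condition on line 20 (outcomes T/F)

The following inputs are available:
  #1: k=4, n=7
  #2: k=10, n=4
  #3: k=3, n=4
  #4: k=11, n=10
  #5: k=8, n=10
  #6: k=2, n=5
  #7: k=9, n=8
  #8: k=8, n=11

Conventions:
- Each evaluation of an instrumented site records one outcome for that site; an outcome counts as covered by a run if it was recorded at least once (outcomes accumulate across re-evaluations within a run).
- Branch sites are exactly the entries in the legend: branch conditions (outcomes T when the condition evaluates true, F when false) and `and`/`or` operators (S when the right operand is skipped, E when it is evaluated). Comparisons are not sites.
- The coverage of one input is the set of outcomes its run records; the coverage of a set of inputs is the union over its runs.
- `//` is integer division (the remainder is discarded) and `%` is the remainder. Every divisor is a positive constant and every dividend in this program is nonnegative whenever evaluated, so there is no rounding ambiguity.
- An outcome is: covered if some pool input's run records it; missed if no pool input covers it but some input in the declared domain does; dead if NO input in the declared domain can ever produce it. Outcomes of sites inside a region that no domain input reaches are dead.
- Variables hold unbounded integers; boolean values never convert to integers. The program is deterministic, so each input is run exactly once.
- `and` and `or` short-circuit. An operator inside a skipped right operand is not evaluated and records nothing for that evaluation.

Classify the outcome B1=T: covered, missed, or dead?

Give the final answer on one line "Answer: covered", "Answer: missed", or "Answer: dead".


no pool input records B1=T
but domain input (k=1, n=5) does record it -> reachable, so missed
Answer: missed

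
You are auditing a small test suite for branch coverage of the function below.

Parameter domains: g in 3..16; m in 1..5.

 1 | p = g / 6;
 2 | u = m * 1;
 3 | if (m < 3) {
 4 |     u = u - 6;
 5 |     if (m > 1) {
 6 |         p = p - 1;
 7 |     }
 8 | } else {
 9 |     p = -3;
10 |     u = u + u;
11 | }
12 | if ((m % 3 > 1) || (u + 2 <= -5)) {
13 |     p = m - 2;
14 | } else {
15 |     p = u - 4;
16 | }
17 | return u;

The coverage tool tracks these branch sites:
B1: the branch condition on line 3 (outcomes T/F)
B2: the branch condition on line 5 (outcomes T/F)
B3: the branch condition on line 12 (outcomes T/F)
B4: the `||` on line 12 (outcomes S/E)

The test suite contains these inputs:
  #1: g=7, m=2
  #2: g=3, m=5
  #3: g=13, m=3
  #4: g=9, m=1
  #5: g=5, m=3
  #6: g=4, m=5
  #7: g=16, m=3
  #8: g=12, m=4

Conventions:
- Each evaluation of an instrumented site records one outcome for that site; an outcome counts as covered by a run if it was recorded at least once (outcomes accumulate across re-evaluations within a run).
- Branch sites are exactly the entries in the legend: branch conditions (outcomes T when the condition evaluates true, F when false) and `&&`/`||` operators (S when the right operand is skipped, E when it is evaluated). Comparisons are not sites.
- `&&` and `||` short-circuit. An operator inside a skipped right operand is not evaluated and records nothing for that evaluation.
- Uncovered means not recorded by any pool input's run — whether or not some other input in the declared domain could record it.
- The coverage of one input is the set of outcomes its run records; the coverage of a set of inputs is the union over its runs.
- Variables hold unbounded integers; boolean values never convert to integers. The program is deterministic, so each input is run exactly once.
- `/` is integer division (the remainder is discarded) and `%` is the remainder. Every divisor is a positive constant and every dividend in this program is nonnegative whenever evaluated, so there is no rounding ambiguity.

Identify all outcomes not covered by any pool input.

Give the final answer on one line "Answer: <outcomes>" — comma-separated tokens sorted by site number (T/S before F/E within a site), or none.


run #1 (g=7, m=2) runs B1->T, B2->T, B4->S, B3->T; records B1=T, B2=T, B3=T, B4=S
run #2 (g=3, m=5) runs B1->F, B4->S, B3->T; records B1=F, B3=T, B4=S
run #3 (g=13, m=3) runs B1->F, B4->E, B3->F; records B1=F, B3=F, B4=E
run #4 (g=9, m=1) runs B1->T, B2->F, B4->E, B3->F; records B1=T, B2=F, B3=F, B4=E
run #5 (g=5, m=3) runs B1->F, B4->E, B3->F; records B1=F, B3=F, B4=E
run #6 (g=4, m=5) runs B1->F, B4->S, B3->T; records B1=F, B3=T, B4=S
run #7 (g=16, m=3) runs B1->F, B4->E, B3->F; records B1=F, B3=F, B4=E
run #8 (g=12, m=4) runs B1->F, B4->E, B3->F; records B1=F, B3=F, B4=E
union over the pool: B1=T, B1=F, B2=T, B2=F, B3=T, B3=F, B4=S, B4=E
uncovered (0 of 8): none
Answer: none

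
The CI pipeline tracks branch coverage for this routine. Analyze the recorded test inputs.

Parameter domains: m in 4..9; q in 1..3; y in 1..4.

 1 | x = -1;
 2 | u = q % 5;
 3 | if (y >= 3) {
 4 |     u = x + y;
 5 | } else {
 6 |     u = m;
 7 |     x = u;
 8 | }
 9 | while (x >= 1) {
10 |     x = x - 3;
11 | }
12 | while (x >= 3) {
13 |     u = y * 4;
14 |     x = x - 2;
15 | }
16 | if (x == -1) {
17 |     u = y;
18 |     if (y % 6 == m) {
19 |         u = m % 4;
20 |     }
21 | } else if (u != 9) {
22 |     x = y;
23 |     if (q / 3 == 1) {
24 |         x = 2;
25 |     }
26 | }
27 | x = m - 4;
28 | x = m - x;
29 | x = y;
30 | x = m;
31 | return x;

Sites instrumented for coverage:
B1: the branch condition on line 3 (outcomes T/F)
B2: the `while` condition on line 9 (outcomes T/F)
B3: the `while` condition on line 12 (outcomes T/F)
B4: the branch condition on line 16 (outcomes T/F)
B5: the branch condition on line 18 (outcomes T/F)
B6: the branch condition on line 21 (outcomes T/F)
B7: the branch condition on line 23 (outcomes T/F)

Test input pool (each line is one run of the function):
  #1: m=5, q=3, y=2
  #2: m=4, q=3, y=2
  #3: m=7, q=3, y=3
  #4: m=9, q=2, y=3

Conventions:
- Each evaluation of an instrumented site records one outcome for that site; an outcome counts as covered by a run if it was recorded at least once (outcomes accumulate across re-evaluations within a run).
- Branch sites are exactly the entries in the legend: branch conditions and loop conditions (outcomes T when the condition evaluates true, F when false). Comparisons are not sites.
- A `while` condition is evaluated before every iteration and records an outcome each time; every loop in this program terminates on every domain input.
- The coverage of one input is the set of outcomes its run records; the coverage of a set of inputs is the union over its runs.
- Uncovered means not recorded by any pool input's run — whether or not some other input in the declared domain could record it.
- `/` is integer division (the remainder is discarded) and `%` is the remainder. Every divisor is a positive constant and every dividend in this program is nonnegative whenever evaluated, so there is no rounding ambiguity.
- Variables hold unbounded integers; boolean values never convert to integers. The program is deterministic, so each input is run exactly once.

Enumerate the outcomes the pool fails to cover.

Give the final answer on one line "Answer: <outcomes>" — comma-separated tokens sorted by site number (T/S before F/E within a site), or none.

input #1 (m=5, q=3, y=2): covers B1=F, B2=T, B2=F, B3=F, B4=T, B5=F
input #2 (m=4, q=3, y=2): covers B1=F, B2=T, B2=F, B3=F, B4=F, B6=T, B7=T
input #3 (m=7, q=3, y=3): covers B1=T, B2=F, B3=F, B4=T, B5=F
input #4 (m=9, q=2, y=3): covers B1=T, B2=F, B3=F, B4=T, B5=F
union over the pool: B1=T, B1=F, B2=T, B2=F, B3=F, B4=T, B4=F, B5=F, B6=T, B7=T
uncovered (4 of 14): B3=T, B5=T, B6=F, B7=F

Answer: B3=T, B5=T, B6=F, B7=F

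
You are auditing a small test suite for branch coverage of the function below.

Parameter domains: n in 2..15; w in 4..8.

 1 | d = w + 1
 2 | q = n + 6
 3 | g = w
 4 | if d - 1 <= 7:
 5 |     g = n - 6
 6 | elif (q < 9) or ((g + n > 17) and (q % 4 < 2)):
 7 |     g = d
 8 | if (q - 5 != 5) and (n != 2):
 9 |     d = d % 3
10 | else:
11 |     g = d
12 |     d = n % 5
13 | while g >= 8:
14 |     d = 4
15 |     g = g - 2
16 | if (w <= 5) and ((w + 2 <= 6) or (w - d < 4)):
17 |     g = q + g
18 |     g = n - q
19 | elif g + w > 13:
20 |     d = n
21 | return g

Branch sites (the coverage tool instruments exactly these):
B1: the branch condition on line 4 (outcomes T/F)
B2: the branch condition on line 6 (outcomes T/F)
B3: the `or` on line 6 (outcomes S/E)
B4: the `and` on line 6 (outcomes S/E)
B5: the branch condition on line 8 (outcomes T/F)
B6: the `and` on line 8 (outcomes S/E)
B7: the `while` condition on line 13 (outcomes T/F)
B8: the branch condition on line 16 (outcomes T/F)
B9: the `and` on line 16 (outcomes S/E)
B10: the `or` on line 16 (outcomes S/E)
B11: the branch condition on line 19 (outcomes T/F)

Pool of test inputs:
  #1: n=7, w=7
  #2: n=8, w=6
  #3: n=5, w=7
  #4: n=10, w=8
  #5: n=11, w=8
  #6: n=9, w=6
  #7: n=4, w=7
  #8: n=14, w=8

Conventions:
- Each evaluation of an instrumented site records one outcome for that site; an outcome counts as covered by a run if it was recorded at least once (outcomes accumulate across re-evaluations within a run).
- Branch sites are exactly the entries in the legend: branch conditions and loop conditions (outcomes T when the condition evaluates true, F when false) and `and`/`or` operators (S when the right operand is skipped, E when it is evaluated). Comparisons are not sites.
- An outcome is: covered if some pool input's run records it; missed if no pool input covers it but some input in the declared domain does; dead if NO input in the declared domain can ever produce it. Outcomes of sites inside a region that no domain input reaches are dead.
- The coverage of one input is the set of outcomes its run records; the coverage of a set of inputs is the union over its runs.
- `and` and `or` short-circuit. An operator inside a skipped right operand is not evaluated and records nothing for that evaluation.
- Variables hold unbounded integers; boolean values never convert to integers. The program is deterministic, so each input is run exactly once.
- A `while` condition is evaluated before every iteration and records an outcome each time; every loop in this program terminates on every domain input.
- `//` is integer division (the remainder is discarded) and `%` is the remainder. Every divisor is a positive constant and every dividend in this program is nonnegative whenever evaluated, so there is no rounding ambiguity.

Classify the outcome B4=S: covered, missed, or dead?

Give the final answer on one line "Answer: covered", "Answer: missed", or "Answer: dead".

no pool input records B4=S
but domain input (n=3, w=8) does record it -> reachable, so missed

Answer: missed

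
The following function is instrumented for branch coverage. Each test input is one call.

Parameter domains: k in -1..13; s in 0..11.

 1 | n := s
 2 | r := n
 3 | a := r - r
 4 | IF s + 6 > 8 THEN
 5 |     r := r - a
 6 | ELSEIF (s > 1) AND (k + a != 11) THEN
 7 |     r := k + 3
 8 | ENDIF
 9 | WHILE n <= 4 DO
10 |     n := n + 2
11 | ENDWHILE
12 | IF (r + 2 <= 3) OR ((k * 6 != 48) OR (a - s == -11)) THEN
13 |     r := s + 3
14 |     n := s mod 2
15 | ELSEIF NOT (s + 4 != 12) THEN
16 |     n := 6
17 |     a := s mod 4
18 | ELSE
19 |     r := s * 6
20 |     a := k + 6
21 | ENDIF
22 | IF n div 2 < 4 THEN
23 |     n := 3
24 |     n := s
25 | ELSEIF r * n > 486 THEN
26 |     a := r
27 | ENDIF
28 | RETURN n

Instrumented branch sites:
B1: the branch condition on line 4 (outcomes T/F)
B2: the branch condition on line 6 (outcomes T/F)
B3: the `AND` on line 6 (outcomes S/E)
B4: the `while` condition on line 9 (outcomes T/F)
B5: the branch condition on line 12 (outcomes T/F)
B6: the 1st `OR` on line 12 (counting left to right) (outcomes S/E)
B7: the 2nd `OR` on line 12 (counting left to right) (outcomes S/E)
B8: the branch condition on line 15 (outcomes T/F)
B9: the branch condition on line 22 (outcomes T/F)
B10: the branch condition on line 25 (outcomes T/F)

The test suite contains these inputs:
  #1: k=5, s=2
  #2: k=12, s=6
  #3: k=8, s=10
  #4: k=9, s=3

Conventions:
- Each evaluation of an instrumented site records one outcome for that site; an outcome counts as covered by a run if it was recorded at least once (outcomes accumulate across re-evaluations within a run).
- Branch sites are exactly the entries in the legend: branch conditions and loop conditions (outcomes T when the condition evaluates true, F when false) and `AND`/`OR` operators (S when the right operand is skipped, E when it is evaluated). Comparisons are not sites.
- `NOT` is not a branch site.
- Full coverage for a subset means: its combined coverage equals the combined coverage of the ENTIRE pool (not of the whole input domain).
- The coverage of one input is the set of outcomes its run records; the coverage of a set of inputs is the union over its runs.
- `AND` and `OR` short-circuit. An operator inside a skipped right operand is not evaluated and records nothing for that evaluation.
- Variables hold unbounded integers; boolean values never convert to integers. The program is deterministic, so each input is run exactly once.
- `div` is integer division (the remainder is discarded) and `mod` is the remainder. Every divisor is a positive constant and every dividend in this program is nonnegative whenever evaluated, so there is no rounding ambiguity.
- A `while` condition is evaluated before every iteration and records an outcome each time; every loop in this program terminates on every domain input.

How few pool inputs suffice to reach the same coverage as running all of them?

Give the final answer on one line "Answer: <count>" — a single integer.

run #1 (k=5, s=2) records B1=F, B2=T, B3=E, B4=T, B4=F, B5=T, B6=E, B7=S, B9=T
run #2 (k=12, s=6) records B1=T, B4=F, B5=T, B6=E, B7=S, B9=T
run #3 (k=8, s=10) records B1=T, B4=F, B5=F, B6=E, B7=E, B8=F, B9=F, B10=T
run #4 (k=9, s=3) records B1=T, B4=T, B4=F, B5=T, B6=E, B7=S, B9=T
union over all inputs: B1=T, B1=F, B2=T, B3=E, B4=T, B4=F, B5=T, B5=F, B6=E, B7=S, B7=E, B8=F, B9=T, B9=F, B10=T (15 outcomes)
no size-1 subset reaches all 15 outcomes (best union: 9/15)
size 2: inputs {1, 3} cover all 15 outcomes, and no lexicographically smaller subset of this size does

Answer: 2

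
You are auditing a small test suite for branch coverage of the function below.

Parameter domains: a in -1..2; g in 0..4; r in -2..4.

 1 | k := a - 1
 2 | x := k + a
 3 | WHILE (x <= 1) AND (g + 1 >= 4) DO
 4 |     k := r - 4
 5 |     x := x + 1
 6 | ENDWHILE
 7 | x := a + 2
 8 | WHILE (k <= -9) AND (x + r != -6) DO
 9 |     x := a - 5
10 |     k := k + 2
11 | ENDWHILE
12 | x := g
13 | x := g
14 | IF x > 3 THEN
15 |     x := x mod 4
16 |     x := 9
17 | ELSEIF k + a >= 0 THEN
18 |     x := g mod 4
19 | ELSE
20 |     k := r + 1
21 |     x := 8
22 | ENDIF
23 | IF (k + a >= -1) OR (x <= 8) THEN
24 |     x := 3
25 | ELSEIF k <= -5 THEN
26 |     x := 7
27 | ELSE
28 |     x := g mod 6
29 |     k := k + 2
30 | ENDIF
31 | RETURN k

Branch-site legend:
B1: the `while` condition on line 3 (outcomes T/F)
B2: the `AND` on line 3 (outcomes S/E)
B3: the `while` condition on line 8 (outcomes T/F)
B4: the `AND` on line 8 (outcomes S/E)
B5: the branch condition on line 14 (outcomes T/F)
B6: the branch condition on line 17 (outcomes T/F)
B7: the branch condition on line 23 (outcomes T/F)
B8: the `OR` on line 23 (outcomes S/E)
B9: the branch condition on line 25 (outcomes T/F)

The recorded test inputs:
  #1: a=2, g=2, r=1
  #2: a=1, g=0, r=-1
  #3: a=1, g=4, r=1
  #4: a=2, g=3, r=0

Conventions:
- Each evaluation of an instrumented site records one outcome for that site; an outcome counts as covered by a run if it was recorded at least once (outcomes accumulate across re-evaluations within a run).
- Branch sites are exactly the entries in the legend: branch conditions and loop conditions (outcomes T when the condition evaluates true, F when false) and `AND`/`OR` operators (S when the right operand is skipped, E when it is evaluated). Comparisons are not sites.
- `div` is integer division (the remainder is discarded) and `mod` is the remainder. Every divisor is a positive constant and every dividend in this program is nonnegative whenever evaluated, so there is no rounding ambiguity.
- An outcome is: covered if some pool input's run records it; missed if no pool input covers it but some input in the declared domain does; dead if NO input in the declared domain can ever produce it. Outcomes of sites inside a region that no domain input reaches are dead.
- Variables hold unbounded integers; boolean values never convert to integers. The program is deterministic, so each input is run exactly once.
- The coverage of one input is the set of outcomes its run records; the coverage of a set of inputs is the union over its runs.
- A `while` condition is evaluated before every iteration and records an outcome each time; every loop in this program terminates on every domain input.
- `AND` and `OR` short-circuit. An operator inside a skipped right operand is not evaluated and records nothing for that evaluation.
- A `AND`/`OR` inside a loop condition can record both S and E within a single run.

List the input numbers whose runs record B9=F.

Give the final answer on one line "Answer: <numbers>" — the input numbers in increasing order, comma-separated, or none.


input #1 (a=2, g=2, r=1): misses B9=F
input #2 (a=1, g=0, r=-1): misses B9=F
input #3 (a=1, g=4, r=1): covers B9=F
input #4 (a=2, g=3, r=0): misses B9=F
Answer: 3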